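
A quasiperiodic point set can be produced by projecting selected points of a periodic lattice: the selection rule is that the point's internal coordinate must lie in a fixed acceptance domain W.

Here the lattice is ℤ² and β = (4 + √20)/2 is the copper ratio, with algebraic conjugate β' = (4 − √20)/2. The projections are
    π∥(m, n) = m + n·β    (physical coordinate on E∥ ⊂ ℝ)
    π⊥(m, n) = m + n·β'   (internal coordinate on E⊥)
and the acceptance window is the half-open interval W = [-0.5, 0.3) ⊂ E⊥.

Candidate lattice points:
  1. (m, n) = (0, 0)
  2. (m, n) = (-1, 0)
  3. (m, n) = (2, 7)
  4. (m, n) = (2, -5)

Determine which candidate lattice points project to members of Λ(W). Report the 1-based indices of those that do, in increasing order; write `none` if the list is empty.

1

Numerically β ≈ 4.2361 and β' = −1/β ≈ -0.2361.
candidate 1: (m,n)=(0,0) → π∥ = 0+0·β ≈ 0.0000, π⊥ = 0+0·β' ≈ 0.0000 ∈ [-0.5, 0.3) ⇒ IN Λ
candidate 2: (m,n)=(-1,0) → π∥ = -1+0·β ≈ -1.0000, π⊥ = -1+0·β' ≈ -1.0000 ∉ [-0.5, 0.3) ⇒ out
candidate 3: (m,n)=(2,7) → π∥ = 2+7·β ≈ 31.6525, π⊥ = 2+7·β' ≈ 0.3475 ∉ [-0.5, 0.3) ⇒ out
candidate 4: (m,n)=(2,-5) → π∥ = 2-5·β ≈ -19.1803, π⊥ = 2-5·β' ≈ 3.1803 ∉ [-0.5, 0.3) ⇒ out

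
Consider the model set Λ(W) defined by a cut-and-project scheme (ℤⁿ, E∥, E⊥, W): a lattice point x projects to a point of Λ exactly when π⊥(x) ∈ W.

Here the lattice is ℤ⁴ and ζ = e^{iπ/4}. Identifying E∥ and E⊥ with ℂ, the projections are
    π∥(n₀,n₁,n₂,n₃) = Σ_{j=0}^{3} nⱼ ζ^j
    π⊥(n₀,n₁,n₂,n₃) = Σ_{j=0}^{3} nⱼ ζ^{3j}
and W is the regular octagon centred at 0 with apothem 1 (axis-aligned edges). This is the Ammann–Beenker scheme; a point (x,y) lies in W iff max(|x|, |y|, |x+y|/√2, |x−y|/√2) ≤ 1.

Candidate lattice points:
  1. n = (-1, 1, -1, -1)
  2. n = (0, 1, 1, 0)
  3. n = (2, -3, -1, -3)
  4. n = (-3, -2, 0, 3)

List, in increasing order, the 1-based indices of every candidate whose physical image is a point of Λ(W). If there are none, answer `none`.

With ζ = e^{iπ/4} the internal vectors are ζ^0,ζ^3,ζ^6,ζ^9.
#1 (-1, 1, -1, -1): internal (-2.414214, 1.000000); octagon support 2.414214 vs apothem 1 → ∉ W
#2 (0, 1, 1, 0): internal (-0.707107, -0.292893); octagon support 0.707107 vs apothem 1 → ∈ W
#3 (2, -3, -1, -3): internal (2.000000, -3.242641); octagon support 3.707107 vs apothem 1 → ∉ W
#4 (-3, -2, 0, 3): internal (0.535534, 0.707107); octagon support 0.878680 vs apothem 1 → ∈ W

2, 4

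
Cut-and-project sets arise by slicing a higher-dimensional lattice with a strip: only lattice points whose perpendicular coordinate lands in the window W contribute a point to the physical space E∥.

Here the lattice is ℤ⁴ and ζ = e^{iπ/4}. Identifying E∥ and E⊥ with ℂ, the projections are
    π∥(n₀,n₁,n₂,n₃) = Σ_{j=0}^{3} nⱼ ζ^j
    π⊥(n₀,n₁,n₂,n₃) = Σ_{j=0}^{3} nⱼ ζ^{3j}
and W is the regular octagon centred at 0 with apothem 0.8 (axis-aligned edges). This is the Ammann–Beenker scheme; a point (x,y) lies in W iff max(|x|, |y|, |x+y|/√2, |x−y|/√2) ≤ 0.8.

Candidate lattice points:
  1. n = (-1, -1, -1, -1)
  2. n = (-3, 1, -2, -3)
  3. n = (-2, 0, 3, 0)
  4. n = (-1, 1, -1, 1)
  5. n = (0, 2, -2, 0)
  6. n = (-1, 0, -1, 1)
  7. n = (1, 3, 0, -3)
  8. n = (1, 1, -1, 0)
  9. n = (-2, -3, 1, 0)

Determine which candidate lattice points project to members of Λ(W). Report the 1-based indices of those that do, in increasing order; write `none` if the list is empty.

π⊥(n) = n₀ + n₁ζ³ + n₂ζ⁶ + n₃ζ⁹ where ζ = e^{iπ/4}.
#1 (-1, -1, -1, -1): internal (-1.000000, -0.414214); octagon support 1.000000 vs apothem 0.8 → ∉ W
#2 (-3, 1, -2, -3): internal (-5.828427, 0.585786); octagon support 5.828427 vs apothem 0.8 → ∉ W
#3 (-2, 0, 3, 0): internal (-2.000000, -3.000000); octagon support 3.535534 vs apothem 0.8 → ∉ W
#4 (-1, 1, -1, 1): internal (-1.000000, 2.414214); octagon support 2.414214 vs apothem 0.8 → ∉ W
#5 (0, 2, -2, 0): internal (-1.414214, 3.414214); octagon support 3.414214 vs apothem 0.8 → ∉ W
#6 (-1, 0, -1, 1): internal (-0.292893, 1.707107); octagon support 1.707107 vs apothem 0.8 → ∉ W
#7 (1, 3, 0, -3): internal (-3.242641, 0.000000); octagon support 3.242641 vs apothem 0.8 → ∉ W
#8 (1, 1, -1, 0): internal (0.292893, 1.707107); octagon support 1.707107 vs apothem 0.8 → ∉ W
#9 (-2, -3, 1, 0): internal (0.121320, -3.121320); octagon support 3.121320 vs apothem 0.8 → ∉ W

none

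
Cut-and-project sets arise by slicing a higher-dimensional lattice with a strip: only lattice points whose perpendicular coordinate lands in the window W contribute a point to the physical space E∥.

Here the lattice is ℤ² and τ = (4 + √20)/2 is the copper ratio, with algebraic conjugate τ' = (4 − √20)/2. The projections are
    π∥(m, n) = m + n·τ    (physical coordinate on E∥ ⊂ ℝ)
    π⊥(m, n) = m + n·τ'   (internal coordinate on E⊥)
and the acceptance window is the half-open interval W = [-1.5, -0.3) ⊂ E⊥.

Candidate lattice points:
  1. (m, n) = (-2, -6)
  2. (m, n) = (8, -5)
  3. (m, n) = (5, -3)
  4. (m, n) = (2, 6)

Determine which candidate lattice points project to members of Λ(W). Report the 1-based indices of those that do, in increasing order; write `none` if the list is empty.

1

τ' = (4−√20)/2 ≈ -0.23607.
#1 (-2,-6): internal coord -2 + (-6)·τ' = -0.58359; -0.58359 ∈ [-1.5, -0.3) → IN Λ
#2 (8,-5): internal coord 8 + (-5)·τ' = +9.18034; +9.18034 ∉ [-1.5, -0.3) → out
#3 (5,-3): internal coord 5 + (-3)·τ' = +5.70820; +5.70820 ∉ [-1.5, -0.3) → out
#4 (2,6): internal coord 2 + (6)·τ' = +0.58359; +0.58359 ∉ [-1.5, -0.3) → out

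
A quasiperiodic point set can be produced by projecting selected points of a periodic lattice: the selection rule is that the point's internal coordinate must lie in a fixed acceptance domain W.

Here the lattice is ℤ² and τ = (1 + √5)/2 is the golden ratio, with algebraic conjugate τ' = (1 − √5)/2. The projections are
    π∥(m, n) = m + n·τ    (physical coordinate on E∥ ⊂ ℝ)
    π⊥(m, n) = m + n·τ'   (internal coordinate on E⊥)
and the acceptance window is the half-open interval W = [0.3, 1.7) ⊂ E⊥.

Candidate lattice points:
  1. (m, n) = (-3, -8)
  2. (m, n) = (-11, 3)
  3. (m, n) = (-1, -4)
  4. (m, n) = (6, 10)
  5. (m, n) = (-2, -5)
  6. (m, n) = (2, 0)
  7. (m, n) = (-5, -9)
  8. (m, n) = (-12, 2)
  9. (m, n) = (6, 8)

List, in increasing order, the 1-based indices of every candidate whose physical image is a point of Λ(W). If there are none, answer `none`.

τ' = (1−√5)/2 ≈ -0.61803.
[1] lift (-3,-8): star map gives 1.94427; window check 0.3 ≤ 1.94427 < 1.7 is false → out
[2] lift (-11,3): star map gives -12.85410; window check 0.3 ≤ -12.85410 < 1.7 is false → out
[3] lift (-1,-4): star map gives 1.47214; window check 0.3 ≤ 1.47214 < 1.7 is true → IN Λ
[4] lift (6,10): star map gives -0.18034; window check 0.3 ≤ -0.18034 < 1.7 is false → out
[5] lift (-2,-5): star map gives 1.09017; window check 0.3 ≤ 1.09017 < 1.7 is true → IN Λ
[6] lift (2,0): star map gives 2.00000; window check 0.3 ≤ 2.00000 < 1.7 is false → out
[7] lift (-5,-9): star map gives 0.56231; window check 0.3 ≤ 0.56231 < 1.7 is true → IN Λ
[8] lift (-12,2): star map gives -13.23607; window check 0.3 ≤ -13.23607 < 1.7 is false → out
[9] lift (6,8): star map gives 1.05573; window check 0.3 ≤ 1.05573 < 1.7 is true → IN Λ

3, 5, 7, 9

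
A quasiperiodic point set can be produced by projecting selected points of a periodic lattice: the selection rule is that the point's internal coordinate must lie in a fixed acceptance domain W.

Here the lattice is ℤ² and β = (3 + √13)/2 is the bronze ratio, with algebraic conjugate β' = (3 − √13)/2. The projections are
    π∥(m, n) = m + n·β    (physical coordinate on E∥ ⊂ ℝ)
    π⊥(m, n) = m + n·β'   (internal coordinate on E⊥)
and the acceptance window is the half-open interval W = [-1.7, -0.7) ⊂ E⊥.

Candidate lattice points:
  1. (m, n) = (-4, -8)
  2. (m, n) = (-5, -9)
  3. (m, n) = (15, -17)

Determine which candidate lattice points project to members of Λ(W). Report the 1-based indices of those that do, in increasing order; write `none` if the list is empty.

1

Numerically β ≈ 3.302776 and β' = −1/β ≈ -0.302776.
#1 (-4,-8): internal coord -4 + (-8)·β' = -1.577795; -1.577795 ∈ [-1.7, -0.7) → IN Λ
#2 (-5,-9): internal coord -5 + (-9)·β' = -2.275019; -2.275019 ∉ [-1.7, -0.7) → out
#3 (15,-17): internal coord 15 + (-17)·β' = +20.147186; +20.147186 ∉ [-1.7, -0.7) → out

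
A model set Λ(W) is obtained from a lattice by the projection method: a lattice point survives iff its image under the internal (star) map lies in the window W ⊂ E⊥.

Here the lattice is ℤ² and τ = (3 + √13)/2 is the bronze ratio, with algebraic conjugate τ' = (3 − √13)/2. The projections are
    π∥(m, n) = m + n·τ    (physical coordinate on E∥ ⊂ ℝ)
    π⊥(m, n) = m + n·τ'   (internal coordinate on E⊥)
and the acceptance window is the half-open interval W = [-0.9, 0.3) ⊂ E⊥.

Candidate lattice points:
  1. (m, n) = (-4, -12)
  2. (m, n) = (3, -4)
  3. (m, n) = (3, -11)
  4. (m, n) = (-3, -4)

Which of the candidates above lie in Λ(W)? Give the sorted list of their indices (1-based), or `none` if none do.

1

τ' = (3−√13)/2 ≈ -0.3028.
#1 (-4,-12): internal coord -4 + (-12)·τ' = -0.3667; -0.3667 ∈ [-0.9, 0.3) → IN Λ
#2 (3,-4): internal coord 3 + (-4)·τ' = +4.2111; +4.2111 ∉ [-0.9, 0.3) → out
#3 (3,-11): internal coord 3 + (-11)·τ' = +6.3305; +6.3305 ∉ [-0.9, 0.3) → out
#4 (-3,-4): internal coord -3 + (-4)·τ' = -1.7889; -1.7889 ∉ [-0.9, 0.3) → out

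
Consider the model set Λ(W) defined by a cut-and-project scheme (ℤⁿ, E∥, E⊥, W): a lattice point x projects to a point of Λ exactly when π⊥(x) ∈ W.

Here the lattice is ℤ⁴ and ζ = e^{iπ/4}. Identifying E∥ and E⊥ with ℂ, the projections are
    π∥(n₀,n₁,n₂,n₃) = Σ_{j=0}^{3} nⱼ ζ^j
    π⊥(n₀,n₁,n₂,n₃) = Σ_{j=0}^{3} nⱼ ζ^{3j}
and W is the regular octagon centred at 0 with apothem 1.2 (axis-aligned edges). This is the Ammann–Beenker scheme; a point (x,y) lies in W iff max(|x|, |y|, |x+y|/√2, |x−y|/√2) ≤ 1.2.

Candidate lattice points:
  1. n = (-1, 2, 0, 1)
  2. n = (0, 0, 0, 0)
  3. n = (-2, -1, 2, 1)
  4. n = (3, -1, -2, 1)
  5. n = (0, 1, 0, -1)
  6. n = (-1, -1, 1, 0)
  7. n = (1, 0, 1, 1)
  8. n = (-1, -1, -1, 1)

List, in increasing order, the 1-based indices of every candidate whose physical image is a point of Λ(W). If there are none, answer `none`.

2, 8

π⊥(n) = n₀ + n₁ζ³ + n₂ζ⁶ + n₃ζ⁹ where ζ = e^{iπ/4}.
#1 (-1, 2, 0, 1): internal (-1.70711, 2.12132); octagon support 2.70711 vs apothem 1.2 → ∉ W
#2 (0, 0, 0, 0): internal (0.00000, 0.00000); octagon support 0.00000 vs apothem 1.2 → ∈ W
#3 (-2, -1, 2, 1): internal (-0.58579, -2.00000); octagon support 2.00000 vs apothem 1.2 → ∉ W
#4 (3, -1, -2, 1): internal (4.41421, 2.00000); octagon support 4.53553 vs apothem 1.2 → ∉ W
#5 (0, 1, 0, -1): internal (-1.41421, 0.00000); octagon support 1.41421 vs apothem 1.2 → ∉ W
#6 (-1, -1, 1, 0): internal (-0.29289, -1.70711); octagon support 1.70711 vs apothem 1.2 → ∉ W
#7 (1, 0, 1, 1): internal (1.70711, -0.29289); octagon support 1.70711 vs apothem 1.2 → ∉ W
#8 (-1, -1, -1, 1): internal (0.41421, 1.00000); octagon support 1.00000 vs apothem 1.2 → ∈ W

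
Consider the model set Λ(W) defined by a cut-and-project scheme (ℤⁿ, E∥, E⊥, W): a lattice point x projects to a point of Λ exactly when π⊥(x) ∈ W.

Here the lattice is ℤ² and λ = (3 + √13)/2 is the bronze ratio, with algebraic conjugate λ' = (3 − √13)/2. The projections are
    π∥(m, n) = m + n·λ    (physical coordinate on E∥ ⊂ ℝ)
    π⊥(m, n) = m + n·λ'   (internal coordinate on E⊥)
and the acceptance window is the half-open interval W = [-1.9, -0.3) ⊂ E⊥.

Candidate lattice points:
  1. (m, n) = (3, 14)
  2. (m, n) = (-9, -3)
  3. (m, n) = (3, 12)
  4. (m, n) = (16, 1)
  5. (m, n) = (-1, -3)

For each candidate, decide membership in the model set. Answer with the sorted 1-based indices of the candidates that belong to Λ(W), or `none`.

Compute λ' = (3−√13)/2 = -0.302776, so π⊥(m,n) = m -0.302776·n.
#1 (3,14): internal coord 3 + (14)·λ' = -1.238859; -1.238859 ∈ [-1.9, -0.3) → IN Λ
#2 (-9,-3): internal coord -9 + (-3)·λ' = -8.091673; -8.091673 ∉ [-1.9, -0.3) → out
#3 (3,12): internal coord 3 + (12)·λ' = -0.633308; -0.633308 ∈ [-1.9, -0.3) → IN Λ
#4 (16,1): internal coord 16 + (1)·λ' = +15.697224; +15.697224 ∉ [-1.9, -0.3) → out
#5 (-1,-3): internal coord -1 + (-3)·λ' = -0.091673; -0.091673 ∉ [-1.9, -0.3) → out

1, 3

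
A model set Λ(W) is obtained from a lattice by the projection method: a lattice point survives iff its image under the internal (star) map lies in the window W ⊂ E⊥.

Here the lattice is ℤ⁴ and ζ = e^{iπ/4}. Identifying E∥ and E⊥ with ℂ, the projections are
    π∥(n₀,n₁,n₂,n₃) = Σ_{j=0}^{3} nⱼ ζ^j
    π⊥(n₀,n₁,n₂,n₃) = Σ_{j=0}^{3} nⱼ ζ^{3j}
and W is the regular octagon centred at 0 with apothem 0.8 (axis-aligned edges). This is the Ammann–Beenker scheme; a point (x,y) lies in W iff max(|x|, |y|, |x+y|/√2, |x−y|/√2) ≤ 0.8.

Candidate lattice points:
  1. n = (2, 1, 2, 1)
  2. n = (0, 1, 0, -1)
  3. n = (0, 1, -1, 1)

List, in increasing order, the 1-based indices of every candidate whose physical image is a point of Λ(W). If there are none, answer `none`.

none

Internal map: ζ^{3j} for j=0..3 gives (1,0), (−√2/2,√2/2), (0,−1), (√2/2,√2/2).
#1 (2, 1, 2, 1): internal (2.0000, -0.5858); octagon support 2.0000 vs apothem 0.8 → ∉ W
#2 (0, 1, 0, -1): internal (-1.4142, 0.0000); octagon support 1.4142 vs apothem 0.8 → ∉ W
#3 (0, 1, -1, 1): internal (0.0000, 2.4142); octagon support 2.4142 vs apothem 0.8 → ∉ W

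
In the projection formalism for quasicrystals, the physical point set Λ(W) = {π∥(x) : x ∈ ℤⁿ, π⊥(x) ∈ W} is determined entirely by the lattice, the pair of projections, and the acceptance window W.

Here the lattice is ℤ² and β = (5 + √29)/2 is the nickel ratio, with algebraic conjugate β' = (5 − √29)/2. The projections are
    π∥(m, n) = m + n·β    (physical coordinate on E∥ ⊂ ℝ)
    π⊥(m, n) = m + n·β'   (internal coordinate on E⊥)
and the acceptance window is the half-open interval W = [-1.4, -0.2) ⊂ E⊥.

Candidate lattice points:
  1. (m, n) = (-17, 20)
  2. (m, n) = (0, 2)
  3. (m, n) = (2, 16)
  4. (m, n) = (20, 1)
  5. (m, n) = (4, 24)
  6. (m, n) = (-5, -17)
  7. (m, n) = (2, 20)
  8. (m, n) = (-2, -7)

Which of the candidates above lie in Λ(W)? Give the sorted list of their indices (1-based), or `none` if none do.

Numerically β ≈ 5.19258 and β' = −1/β ≈ -0.19258.
candidate 1: (m,n)=(-17,20) → π∥ = -17+20·β ≈ 86.85165, π⊥ = -17+20·β' ≈ -20.85165 ∉ [-1.4, -0.2) ⇒ out
candidate 2: (m,n)=(0,2) → π∥ = 0+2·β ≈ 10.38516, π⊥ = 0+2·β' ≈ -0.38516 ∈ [-1.4, -0.2) ⇒ IN Λ
candidate 3: (m,n)=(2,16) → π∥ = 2+16·β ≈ 85.08132, π⊥ = 2+16·β' ≈ -1.08132 ∈ [-1.4, -0.2) ⇒ IN Λ
candidate 4: (m,n)=(20,1) → π∥ = 20+1·β ≈ 25.19258, π⊥ = 20+1·β' ≈ 19.80742 ∉ [-1.4, -0.2) ⇒ out
candidate 5: (m,n)=(4,24) → π∥ = 4+24·β ≈ 128.62198, π⊥ = 4+24·β' ≈ -0.62198 ∈ [-1.4, -0.2) ⇒ IN Λ
candidate 6: (m,n)=(-5,-17) → π∥ = -5-17·β ≈ -93.27390, π⊥ = -5-17·β' ≈ -1.72610 ∉ [-1.4, -0.2) ⇒ out
candidate 7: (m,n)=(2,20) → π∥ = 2+20·β ≈ 105.85165, π⊥ = 2+20·β' ≈ -1.85165 ∉ [-1.4, -0.2) ⇒ out
candidate 8: (m,n)=(-2,-7) → π∥ = -2-7·β ≈ -38.34808, π⊥ = -2-7·β' ≈ -0.65192 ∈ [-1.4, -0.2) ⇒ IN Λ

2, 3, 5, 8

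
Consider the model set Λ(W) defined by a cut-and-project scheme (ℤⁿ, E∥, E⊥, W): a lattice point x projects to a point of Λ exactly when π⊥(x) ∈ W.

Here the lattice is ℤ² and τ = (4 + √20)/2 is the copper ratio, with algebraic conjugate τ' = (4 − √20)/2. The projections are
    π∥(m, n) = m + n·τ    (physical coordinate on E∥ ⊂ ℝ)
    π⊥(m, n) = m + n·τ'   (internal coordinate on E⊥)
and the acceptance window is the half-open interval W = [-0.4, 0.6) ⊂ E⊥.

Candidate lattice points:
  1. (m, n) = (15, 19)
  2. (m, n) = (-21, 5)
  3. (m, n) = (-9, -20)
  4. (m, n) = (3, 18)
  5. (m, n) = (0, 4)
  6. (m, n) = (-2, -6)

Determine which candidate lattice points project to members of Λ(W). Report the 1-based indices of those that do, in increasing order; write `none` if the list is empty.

Numerically τ ≈ 4.236068 and τ' = −1/τ ≈ -0.236068.
candidate 1: (m,n)=(15,19) → π∥ = 15+19·τ ≈ 95.485292, π⊥ = 15+19·τ' ≈ 10.514708 ∉ [-0.4, 0.6) ⇒ out
candidate 2: (m,n)=(-21,5) → π∥ = -21+5·τ ≈ 0.180340, π⊥ = -21+5·τ' ≈ -22.180340 ∉ [-0.4, 0.6) ⇒ out
candidate 3: (m,n)=(-9,-20) → π∥ = -9-20·τ ≈ -93.721360, π⊥ = -9-20·τ' ≈ -4.278640 ∉ [-0.4, 0.6) ⇒ out
candidate 4: (m,n)=(3,18) → π∥ = 3+18·τ ≈ 79.249224, π⊥ = 3+18·τ' ≈ -1.249224 ∉ [-0.4, 0.6) ⇒ out
candidate 5: (m,n)=(0,4) → π∥ = 0+4·τ ≈ 16.944272, π⊥ = 0+4·τ' ≈ -0.944272 ∉ [-0.4, 0.6) ⇒ out
candidate 6: (m,n)=(-2,-6) → π∥ = -2-6·τ ≈ -27.416408, π⊥ = -2-6·τ' ≈ -0.583592 ∉ [-0.4, 0.6) ⇒ out

none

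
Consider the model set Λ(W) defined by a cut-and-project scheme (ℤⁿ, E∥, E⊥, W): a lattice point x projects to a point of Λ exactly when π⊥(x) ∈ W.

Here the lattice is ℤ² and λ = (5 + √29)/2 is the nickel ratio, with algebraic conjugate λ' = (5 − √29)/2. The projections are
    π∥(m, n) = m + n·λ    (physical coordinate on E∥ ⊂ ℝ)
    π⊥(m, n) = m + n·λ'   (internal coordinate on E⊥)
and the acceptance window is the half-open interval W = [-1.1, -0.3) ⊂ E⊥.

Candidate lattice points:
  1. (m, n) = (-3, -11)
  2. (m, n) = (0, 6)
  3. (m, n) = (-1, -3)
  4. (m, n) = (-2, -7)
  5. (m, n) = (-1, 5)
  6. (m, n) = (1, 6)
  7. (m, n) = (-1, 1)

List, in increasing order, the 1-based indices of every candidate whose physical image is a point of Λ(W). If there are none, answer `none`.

λ' = (5−√29)/2 ≈ -0.19258.
[1] lift (-3,-11): star map gives -0.88159; window check -1.1 ≤ -0.88159 < -0.3 is true → IN Λ
[2] lift (0,6): star map gives -1.15549; window check -1.1 ≤ -1.15549 < -0.3 is false → out
[3] lift (-1,-3): star map gives -0.42225; window check -1.1 ≤ -0.42225 < -0.3 is true → IN Λ
[4] lift (-2,-7): star map gives -0.65192; window check -1.1 ≤ -0.65192 < -0.3 is true → IN Λ
[5] lift (-1,5): star map gives -1.96291; window check -1.1 ≤ -1.96291 < -0.3 is false → out
[6] lift (1,6): star map gives -0.15549; window check -1.1 ≤ -0.15549 < -0.3 is false → out
[7] lift (-1,1): star map gives -1.19258; window check -1.1 ≤ -1.19258 < -0.3 is false → out

1, 3, 4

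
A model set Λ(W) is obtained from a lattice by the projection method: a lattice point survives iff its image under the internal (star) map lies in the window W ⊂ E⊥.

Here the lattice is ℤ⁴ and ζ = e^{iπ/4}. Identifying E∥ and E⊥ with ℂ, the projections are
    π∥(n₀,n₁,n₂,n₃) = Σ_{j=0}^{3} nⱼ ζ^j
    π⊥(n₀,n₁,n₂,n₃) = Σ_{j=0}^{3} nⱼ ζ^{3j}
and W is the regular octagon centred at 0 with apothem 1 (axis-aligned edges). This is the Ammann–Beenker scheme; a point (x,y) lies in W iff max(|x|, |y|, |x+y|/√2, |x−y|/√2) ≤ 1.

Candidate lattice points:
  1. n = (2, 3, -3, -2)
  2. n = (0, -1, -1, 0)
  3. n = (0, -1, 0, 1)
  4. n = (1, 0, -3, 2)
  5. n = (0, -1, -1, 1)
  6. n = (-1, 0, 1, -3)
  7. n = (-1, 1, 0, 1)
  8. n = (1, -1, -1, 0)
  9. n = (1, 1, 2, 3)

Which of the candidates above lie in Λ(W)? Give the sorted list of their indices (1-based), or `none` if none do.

2

With ζ = e^{iπ/4} the internal vectors are ζ^0,ζ^3,ζ^6,ζ^9.
#1 (2, 3, -3, -2): internal (-1.5355, 3.7071); octagon support 3.7071 vs apothem 1 → ∉ W
#2 (0, -1, -1, 0): internal (0.7071, 0.2929); octagon support 0.7071 vs apothem 1 → ∈ W
#3 (0, -1, 0, 1): internal (1.4142, 0.0000); octagon support 1.4142 vs apothem 1 → ∉ W
#4 (1, 0, -3, 2): internal (2.4142, 4.4142); octagon support 4.8284 vs apothem 1 → ∉ W
#5 (0, -1, -1, 1): internal (1.4142, 1.0000); octagon support 1.7071 vs apothem 1 → ∉ W
#6 (-1, 0, 1, -3): internal (-3.1213, -3.1213); octagon support 4.4142 vs apothem 1 → ∉ W
#7 (-1, 1, 0, 1): internal (-1.0000, 1.4142); octagon support 1.7071 vs apothem 1 → ∉ W
#8 (1, -1, -1, 0): internal (1.7071, 0.2929); octagon support 1.7071 vs apothem 1 → ∉ W
#9 (1, 1, 2, 3): internal (2.4142, 0.8284); octagon support 2.4142 vs apothem 1 → ∉ W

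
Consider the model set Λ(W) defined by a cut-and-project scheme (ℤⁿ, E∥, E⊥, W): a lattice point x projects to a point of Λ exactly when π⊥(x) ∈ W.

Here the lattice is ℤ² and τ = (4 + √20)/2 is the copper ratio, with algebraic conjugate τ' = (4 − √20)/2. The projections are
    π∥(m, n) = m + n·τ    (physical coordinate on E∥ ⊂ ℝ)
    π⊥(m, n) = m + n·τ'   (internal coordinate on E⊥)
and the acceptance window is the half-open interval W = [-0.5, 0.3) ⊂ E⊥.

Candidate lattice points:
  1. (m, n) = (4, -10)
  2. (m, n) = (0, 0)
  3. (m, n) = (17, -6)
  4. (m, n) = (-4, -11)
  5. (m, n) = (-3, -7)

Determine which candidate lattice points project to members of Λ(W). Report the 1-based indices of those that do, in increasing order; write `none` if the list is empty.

Compute τ' = (4−√20)/2 = -0.236068, so π⊥(m,n) = m -0.236068·n.
candidate 1: (m,n)=(4,-10) → π∥ = 4-10·τ ≈ -38.360680, π⊥ = 4-10·τ' ≈ 6.360680 ∉ [-0.5, 0.3) ⇒ out
candidate 2: (m,n)=(0,0) → π∥ = 0+0·τ ≈ 0.000000, π⊥ = 0+0·τ' ≈ 0.000000 ∈ [-0.5, 0.3) ⇒ IN Λ
candidate 3: (m,n)=(17,-6) → π∥ = 17-6·τ ≈ -8.416408, π⊥ = 17-6·τ' ≈ 18.416408 ∉ [-0.5, 0.3) ⇒ out
candidate 4: (m,n)=(-4,-11) → π∥ = -4-11·τ ≈ -50.596748, π⊥ = -4-11·τ' ≈ -1.403252 ∉ [-0.5, 0.3) ⇒ out
candidate 5: (m,n)=(-3,-7) → π∥ = -3-7·τ ≈ -32.652476, π⊥ = -3-7·τ' ≈ -1.347524 ∉ [-0.5, 0.3) ⇒ out

2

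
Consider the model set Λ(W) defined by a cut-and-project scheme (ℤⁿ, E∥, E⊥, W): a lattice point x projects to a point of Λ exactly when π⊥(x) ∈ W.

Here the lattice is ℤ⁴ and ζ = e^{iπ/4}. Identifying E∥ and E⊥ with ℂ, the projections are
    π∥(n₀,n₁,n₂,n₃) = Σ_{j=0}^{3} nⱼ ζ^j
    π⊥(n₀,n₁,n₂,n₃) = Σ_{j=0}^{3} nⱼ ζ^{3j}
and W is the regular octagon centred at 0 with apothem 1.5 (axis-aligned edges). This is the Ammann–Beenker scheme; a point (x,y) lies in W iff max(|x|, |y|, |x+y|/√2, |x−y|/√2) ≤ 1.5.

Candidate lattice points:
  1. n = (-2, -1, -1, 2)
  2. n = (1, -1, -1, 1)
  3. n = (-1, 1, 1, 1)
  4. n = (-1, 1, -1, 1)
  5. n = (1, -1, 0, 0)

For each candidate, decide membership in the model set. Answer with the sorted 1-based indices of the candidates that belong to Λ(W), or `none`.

3

π⊥(n) = n₀ + n₁ζ³ + n₂ζ⁶ + n₃ζ⁹ where ζ = e^{iπ/4}.
#1 (-2, -1, -1, 2): internal (0.1213, 1.7071); octagon support 1.7071 vs apothem 1.5 → ∉ W
#2 (1, -1, -1, 1): internal (2.4142, 1.0000); octagon support 2.4142 vs apothem 1.5 → ∉ W
#3 (-1, 1, 1, 1): internal (-1.0000, 0.4142); octagon support 1.0000 vs apothem 1.5 → ∈ W
#4 (-1, 1, -1, 1): internal (-1.0000, 2.4142); octagon support 2.4142 vs apothem 1.5 → ∉ W
#5 (1, -1, 0, 0): internal (1.7071, -0.7071); octagon support 1.7071 vs apothem 1.5 → ∉ W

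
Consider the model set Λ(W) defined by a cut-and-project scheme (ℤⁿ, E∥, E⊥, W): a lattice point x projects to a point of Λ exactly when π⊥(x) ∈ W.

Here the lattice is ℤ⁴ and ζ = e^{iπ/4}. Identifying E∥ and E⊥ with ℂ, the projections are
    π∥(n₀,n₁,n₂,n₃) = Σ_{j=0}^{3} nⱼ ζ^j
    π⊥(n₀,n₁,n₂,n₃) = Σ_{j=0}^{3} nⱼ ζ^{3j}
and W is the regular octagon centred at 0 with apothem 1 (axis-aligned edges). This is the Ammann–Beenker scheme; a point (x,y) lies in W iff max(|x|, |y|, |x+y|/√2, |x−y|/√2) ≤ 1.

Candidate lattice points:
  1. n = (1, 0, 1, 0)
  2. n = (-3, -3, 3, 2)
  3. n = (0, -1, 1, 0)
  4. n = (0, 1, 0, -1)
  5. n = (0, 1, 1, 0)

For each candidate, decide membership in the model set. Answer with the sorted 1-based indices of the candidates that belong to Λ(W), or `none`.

With ζ = e^{iπ/4} the internal vectors are ζ^0,ζ^3,ζ^6,ζ^9.
#1 (1, 0, 1, 0): internal (1.0000, -1.0000); octagon support 1.4142 vs apothem 1 → ∉ W
#2 (-3, -3, 3, 2): internal (0.5355, -3.7071); octagon support 3.7071 vs apothem 1 → ∉ W
#3 (0, -1, 1, 0): internal (0.7071, -1.7071); octagon support 1.7071 vs apothem 1 → ∉ W
#4 (0, 1, 0, -1): internal (-1.4142, 0.0000); octagon support 1.4142 vs apothem 1 → ∉ W
#5 (0, 1, 1, 0): internal (-0.7071, -0.2929); octagon support 0.7071 vs apothem 1 → ∈ W

5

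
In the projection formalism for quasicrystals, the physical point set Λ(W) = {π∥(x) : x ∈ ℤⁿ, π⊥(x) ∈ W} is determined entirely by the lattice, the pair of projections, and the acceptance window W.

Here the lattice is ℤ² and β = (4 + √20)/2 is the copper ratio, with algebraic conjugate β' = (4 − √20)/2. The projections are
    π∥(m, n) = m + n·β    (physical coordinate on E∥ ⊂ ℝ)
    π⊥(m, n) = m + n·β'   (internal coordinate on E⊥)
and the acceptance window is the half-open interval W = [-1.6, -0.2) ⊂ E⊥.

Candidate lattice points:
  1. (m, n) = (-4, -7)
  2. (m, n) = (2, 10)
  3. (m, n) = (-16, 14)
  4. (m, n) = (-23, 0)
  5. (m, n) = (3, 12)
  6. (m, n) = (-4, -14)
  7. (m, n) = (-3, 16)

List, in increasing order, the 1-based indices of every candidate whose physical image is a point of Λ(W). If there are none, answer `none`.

Compute β' = (4−√20)/2 = -0.236068, so π⊥(m,n) = m -0.236068·n.
[1] lift (-4,-7): star map gives -2.347524; window check -1.6 ≤ -2.347524 < -0.2 is false → out
[2] lift (2,10): star map gives -0.360680; window check -1.6 ≤ -0.360680 < -0.2 is true → IN Λ
[3] lift (-16,14): star map gives -19.304952; window check -1.6 ≤ -19.304952 < -0.2 is false → out
[4] lift (-23,0): star map gives -23.000000; window check -1.6 ≤ -23.000000 < -0.2 is false → out
[5] lift (3,12): star map gives 0.167184; window check -1.6 ≤ 0.167184 < -0.2 is false → out
[6] lift (-4,-14): star map gives -0.695048; window check -1.6 ≤ -0.695048 < -0.2 is true → IN Λ
[7] lift (-3,16): star map gives -6.777088; window check -1.6 ≤ -6.777088 < -0.2 is false → out

2, 6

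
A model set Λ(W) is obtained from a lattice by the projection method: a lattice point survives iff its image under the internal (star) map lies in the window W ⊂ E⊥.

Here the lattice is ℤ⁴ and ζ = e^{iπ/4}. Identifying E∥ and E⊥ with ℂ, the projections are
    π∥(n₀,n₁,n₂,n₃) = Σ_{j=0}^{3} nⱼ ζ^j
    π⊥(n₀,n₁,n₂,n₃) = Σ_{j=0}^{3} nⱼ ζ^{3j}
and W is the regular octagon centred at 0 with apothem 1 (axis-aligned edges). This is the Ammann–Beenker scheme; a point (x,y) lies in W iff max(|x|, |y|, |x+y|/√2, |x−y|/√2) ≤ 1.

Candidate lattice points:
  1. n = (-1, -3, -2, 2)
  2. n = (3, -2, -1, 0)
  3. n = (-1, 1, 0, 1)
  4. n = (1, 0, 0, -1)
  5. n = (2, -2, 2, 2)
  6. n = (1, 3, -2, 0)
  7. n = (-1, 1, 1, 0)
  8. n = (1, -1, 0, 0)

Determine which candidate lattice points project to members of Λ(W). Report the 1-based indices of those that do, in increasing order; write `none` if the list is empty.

4

Internal map: ζ^{3j} for j=0..3 gives (1,0), (−√2/2,√2/2), (0,−1), (√2/2,√2/2).
#1 (-1, -3, -2, 2): internal (2.53553, 1.29289); octagon support 2.70711 vs apothem 1 → ∉ W
#2 (3, -2, -1, 0): internal (4.41421, -0.41421); octagon support 4.41421 vs apothem 1 → ∉ W
#3 (-1, 1, 0, 1): internal (-1.00000, 1.41421); octagon support 1.70711 vs apothem 1 → ∉ W
#4 (1, 0, 0, -1): internal (0.29289, -0.70711); octagon support 0.70711 vs apothem 1 → ∈ W
#5 (2, -2, 2, 2): internal (4.82843, -2.00000); octagon support 4.82843 vs apothem 1 → ∉ W
#6 (1, 3, -2, 0): internal (-1.12132, 4.12132); octagon support 4.12132 vs apothem 1 → ∉ W
#7 (-1, 1, 1, 0): internal (-1.70711, -0.29289); octagon support 1.70711 vs apothem 1 → ∉ W
#8 (1, -1, 0, 0): internal (1.70711, -0.70711); octagon support 1.70711 vs apothem 1 → ∉ W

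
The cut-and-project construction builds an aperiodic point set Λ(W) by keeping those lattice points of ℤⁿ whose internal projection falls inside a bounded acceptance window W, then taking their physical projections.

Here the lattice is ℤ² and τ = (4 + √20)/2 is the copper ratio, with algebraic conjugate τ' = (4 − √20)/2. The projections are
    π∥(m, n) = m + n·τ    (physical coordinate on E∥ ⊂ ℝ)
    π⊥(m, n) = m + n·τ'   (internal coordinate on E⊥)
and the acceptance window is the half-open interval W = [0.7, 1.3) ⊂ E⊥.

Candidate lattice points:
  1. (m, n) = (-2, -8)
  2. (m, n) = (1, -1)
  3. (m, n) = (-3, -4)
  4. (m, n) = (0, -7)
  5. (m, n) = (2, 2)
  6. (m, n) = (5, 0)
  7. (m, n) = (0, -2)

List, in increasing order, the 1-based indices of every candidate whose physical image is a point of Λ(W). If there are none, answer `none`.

2

τ' = (4−√20)/2 ≈ -0.23607.
[1] lift (-2,-8): star map gives -0.11146; window check 0.7 ≤ -0.11146 < 1.3 is false → out
[2] lift (1,-1): star map gives 1.23607; window check 0.7 ≤ 1.23607 < 1.3 is true → IN Λ
[3] lift (-3,-4): star map gives -2.05573; window check 0.7 ≤ -2.05573 < 1.3 is false → out
[4] lift (0,-7): star map gives 1.65248; window check 0.7 ≤ 1.65248 < 1.3 is false → out
[5] lift (2,2): star map gives 1.52786; window check 0.7 ≤ 1.52786 < 1.3 is false → out
[6] lift (5,0): star map gives 5.00000; window check 0.7 ≤ 5.00000 < 1.3 is false → out
[7] lift (0,-2): star map gives 0.47214; window check 0.7 ≤ 0.47214 < 1.3 is false → out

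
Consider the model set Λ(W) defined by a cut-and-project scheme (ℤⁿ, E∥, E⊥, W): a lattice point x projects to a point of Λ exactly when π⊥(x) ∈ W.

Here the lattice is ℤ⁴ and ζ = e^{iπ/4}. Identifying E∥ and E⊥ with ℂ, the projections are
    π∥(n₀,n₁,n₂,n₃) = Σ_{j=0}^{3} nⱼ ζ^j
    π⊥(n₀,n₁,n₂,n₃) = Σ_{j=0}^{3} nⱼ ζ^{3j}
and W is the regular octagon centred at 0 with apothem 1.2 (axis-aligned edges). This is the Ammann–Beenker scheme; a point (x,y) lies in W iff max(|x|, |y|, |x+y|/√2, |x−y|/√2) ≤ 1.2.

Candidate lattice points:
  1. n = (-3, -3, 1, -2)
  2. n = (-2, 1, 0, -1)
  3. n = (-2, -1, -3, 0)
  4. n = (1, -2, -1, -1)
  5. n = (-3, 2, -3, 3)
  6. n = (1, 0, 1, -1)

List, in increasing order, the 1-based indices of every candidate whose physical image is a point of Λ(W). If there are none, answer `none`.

With ζ = e^{iπ/4} the internal vectors are ζ^0,ζ^3,ζ^6,ζ^9.
#1 (-3, -3, 1, -2): internal (-2.2929, -4.5355); octagon support 4.8284 vs apothem 1.2 → ∉ W
#2 (-2, 1, 0, -1): internal (-3.4142, 0.0000); octagon support 3.4142 vs apothem 1.2 → ∉ W
#3 (-2, -1, -3, 0): internal (-1.2929, 2.2929); octagon support 2.5355 vs apothem 1.2 → ∉ W
#4 (1, -2, -1, -1): internal (1.7071, -1.1213); octagon support 2.0000 vs apothem 1.2 → ∉ W
#5 (-3, 2, -3, 3): internal (-2.2929, 6.5355); octagon support 6.5355 vs apothem 1.2 → ∉ W
#6 (1, 0, 1, -1): internal (0.2929, -1.7071); octagon support 1.7071 vs apothem 1.2 → ∉ W

none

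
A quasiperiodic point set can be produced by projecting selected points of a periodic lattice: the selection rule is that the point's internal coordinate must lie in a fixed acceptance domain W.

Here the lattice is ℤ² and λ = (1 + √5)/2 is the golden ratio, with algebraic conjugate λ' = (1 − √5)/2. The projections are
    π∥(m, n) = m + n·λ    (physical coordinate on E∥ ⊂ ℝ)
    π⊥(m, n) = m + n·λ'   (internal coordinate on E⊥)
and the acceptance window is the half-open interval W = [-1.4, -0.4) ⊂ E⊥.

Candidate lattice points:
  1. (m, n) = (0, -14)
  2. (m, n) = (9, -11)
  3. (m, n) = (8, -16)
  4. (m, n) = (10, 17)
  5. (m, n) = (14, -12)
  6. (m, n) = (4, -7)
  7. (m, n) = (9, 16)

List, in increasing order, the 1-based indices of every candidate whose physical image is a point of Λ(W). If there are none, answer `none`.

λ' = (1−√5)/2 ≈ -0.61803.
[1] lift (0,-14): star map gives 8.65248; window check -1.4 ≤ 8.65248 < -0.4 is false → out
[2] lift (9,-11): star map gives 15.79837; window check -1.4 ≤ 15.79837 < -0.4 is false → out
[3] lift (8,-16): star map gives 17.88854; window check -1.4 ≤ 17.88854 < -0.4 is false → out
[4] lift (10,17): star map gives -0.50658; window check -1.4 ≤ -0.50658 < -0.4 is true → IN Λ
[5] lift (14,-12): star map gives 21.41641; window check -1.4 ≤ 21.41641 < -0.4 is false → out
[6] lift (4,-7): star map gives 8.32624; window check -1.4 ≤ 8.32624 < -0.4 is false → out
[7] lift (9,16): star map gives -0.88854; window check -1.4 ≤ -0.88854 < -0.4 is true → IN Λ

4, 7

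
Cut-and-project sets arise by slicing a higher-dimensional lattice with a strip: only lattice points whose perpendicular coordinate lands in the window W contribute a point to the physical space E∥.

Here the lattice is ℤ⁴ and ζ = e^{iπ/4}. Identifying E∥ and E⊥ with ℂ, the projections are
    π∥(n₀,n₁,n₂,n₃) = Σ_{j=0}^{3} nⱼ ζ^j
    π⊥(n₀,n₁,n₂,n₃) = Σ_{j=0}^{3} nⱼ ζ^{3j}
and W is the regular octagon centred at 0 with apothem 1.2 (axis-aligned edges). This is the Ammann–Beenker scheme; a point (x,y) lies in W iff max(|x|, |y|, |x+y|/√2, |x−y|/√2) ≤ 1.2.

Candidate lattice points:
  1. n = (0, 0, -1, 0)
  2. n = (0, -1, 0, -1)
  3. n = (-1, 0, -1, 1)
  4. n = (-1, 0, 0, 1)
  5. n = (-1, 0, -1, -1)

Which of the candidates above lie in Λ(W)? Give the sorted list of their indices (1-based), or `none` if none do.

Internal map: ζ^{3j} for j=0..3 gives (1,0), (−√2/2,√2/2), (0,−1), (√2/2,√2/2).
#1 (0, 0, -1, 0): internal (0.00000, 1.00000); octagon support 1.00000 vs apothem 1.2 → ∈ W
#2 (0, -1, 0, -1): internal (0.00000, -1.41421); octagon support 1.41421 vs apothem 1.2 → ∉ W
#3 (-1, 0, -1, 1): internal (-0.29289, 1.70711); octagon support 1.70711 vs apothem 1.2 → ∉ W
#4 (-1, 0, 0, 1): internal (-0.29289, 0.70711); octagon support 0.70711 vs apothem 1.2 → ∈ W
#5 (-1, 0, -1, -1): internal (-1.70711, 0.29289); octagon support 1.70711 vs apothem 1.2 → ∉ W

1, 4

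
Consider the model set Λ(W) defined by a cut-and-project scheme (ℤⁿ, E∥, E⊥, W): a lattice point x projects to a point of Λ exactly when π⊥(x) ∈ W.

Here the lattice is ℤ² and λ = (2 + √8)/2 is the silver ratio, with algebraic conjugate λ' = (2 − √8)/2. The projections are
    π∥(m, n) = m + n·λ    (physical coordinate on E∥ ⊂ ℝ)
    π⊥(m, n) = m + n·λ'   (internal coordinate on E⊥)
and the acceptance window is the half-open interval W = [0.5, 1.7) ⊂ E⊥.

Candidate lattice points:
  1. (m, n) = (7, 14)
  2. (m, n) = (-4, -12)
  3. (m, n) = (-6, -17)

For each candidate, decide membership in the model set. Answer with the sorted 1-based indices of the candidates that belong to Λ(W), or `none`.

1, 2, 3

λ' = (2−√8)/2 ≈ -0.4142.
#1 (7,14): internal coord 7 + (14)·λ' = +1.2010; +1.2010 ∈ [0.5, 1.7) → IN Λ
#2 (-4,-12): internal coord -4 + (-12)·λ' = +0.9706; +0.9706 ∈ [0.5, 1.7) → IN Λ
#3 (-6,-17): internal coord -6 + (-17)·λ' = +1.0416; +1.0416 ∈ [0.5, 1.7) → IN Λ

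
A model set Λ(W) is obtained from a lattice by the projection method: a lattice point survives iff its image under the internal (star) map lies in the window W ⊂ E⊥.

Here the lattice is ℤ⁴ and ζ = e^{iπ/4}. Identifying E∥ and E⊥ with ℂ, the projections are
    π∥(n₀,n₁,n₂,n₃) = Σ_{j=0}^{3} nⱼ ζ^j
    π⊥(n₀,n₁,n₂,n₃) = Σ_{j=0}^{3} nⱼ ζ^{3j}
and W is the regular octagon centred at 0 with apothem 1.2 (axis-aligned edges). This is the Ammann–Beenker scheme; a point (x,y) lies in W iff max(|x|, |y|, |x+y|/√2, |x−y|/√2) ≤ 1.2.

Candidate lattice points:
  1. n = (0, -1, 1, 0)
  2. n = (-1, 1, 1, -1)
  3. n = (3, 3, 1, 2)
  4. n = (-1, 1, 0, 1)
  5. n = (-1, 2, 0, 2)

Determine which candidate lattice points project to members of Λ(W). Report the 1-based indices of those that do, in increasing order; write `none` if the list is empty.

Internal map: ζ^{3j} for j=0..3 gives (1,0), (−√2/2,√2/2), (0,−1), (√2/2,√2/2).
candidate 1: n = (0, -1, 1, 0) → π⊥ ≈ (+0.707107, -1.707107); max(|x|,|y|,|x±y|/√2) = 1.707107 > 1.2 ⇒ ∉ W
candidate 2: n = (-1, 1, 1, -1) → π⊥ ≈ (-2.414214, -1.000000); max(|x|,|y|,|x±y|/√2) = 2.414214 > 1.2 ⇒ ∉ W
candidate 3: n = (3, 3, 1, 2) → π⊥ ≈ (+2.292893, +2.535534); max(|x|,|y|,|x±y|/√2) = 3.414214 > 1.2 ⇒ ∉ W
candidate 4: n = (-1, 1, 0, 1) → π⊥ ≈ (-1.000000, +1.414214); max(|x|,|y|,|x±y|/√2) = 1.707107 > 1.2 ⇒ ∉ W
candidate 5: n = (-1, 2, 0, 2) → π⊥ ≈ (-1.000000, +2.828427); max(|x|,|y|,|x±y|/√2) = 2.828427 > 1.2 ⇒ ∉ W

none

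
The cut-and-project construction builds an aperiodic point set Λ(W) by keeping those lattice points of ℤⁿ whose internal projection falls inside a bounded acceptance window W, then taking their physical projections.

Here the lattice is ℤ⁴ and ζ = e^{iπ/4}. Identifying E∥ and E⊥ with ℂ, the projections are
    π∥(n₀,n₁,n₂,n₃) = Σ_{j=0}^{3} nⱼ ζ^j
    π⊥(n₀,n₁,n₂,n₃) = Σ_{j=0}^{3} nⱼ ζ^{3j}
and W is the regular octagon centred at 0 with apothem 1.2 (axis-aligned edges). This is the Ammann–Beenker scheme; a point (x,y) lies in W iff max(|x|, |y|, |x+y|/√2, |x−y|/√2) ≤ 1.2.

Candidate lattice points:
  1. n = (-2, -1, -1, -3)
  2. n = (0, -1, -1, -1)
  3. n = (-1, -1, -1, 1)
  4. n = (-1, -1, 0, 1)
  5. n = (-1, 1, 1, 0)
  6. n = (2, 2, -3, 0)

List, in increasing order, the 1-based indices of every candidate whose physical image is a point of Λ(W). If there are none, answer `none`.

2, 3, 4

Internal map: ζ^{3j} for j=0..3 gives (1,0), (−√2/2,√2/2), (0,−1), (√2/2,√2/2).
candidate 1: n = (-2, -1, -1, -3) → π⊥ ≈ (-3.4142, -1.8284); max(|x|,|y|,|x±y|/√2) = 3.7071 > 1.2 ⇒ ∉ W
candidate 2: n = (0, -1, -1, -1) → π⊥ ≈ (+0.0000, -0.4142); max(|x|,|y|,|x±y|/√2) = 0.4142 ≤ 1.2 ⇒ ∈ W
candidate 3: n = (-1, -1, -1, 1) → π⊥ ≈ (+0.4142, +1.0000); max(|x|,|y|,|x±y|/√2) = 1.0000 ≤ 1.2 ⇒ ∈ W
candidate 4: n = (-1, -1, 0, 1) → π⊥ ≈ (+0.4142, +0.0000); max(|x|,|y|,|x±y|/√2) = 0.4142 ≤ 1.2 ⇒ ∈ W
candidate 5: n = (-1, 1, 1, 0) → π⊥ ≈ (-1.7071, -0.2929); max(|x|,|y|,|x±y|/√2) = 1.7071 > 1.2 ⇒ ∉ W
candidate 6: n = (2, 2, -3, 0) → π⊥ ≈ (+0.5858, +4.4142); max(|x|,|y|,|x±y|/√2) = 4.4142 > 1.2 ⇒ ∉ W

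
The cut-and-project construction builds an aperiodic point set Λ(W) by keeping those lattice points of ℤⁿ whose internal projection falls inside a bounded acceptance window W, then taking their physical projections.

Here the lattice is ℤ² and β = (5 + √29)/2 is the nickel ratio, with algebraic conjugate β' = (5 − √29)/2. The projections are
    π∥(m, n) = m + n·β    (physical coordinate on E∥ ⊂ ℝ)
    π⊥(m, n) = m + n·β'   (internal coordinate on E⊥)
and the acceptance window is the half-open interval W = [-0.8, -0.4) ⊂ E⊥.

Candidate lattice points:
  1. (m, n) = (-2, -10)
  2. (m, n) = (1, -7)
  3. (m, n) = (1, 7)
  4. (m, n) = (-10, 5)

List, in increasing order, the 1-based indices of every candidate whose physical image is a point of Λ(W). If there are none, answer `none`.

none

Numerically β ≈ 5.1926 and β' = −1/β ≈ -0.1926.
candidate 1: (m,n)=(-2,-10) → π∥ = -2-10·β ≈ -53.9258, π⊥ = -2-10·β' ≈ -0.0742 ∉ [-0.8, -0.4) ⇒ out
candidate 2: (m,n)=(1,-7) → π∥ = 1-7·β ≈ -35.3481, π⊥ = 1-7·β' ≈ 2.3481 ∉ [-0.8, -0.4) ⇒ out
candidate 3: (m,n)=(1,7) → π∥ = 1+7·β ≈ 37.3481, π⊥ = 1+7·β' ≈ -0.3481 ∉ [-0.8, -0.4) ⇒ out
candidate 4: (m,n)=(-10,5) → π∥ = -10+5·β ≈ 15.9629, π⊥ = -10+5·β' ≈ -10.9629 ∉ [-0.8, -0.4) ⇒ out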